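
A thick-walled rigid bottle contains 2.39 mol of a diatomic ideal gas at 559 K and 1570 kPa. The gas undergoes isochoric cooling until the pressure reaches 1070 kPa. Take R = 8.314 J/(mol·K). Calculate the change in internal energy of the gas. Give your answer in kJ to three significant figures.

Constant volume ⇒ W = 0, so Q = ΔU = nCᵥΔT with Cᵥ = 5R/2 = 20.79 J/(mol·K).
At constant V, T₂/T₁ = P₂/P₁ ⇒ ΔT = T₁(P₂/P₁ − 1) = 559·(1070/1570 − 1) = -178 K.
ΔU = (2.39)(20.79)(-178) = -8844 J.

ΔU ≈ -8.84 kJ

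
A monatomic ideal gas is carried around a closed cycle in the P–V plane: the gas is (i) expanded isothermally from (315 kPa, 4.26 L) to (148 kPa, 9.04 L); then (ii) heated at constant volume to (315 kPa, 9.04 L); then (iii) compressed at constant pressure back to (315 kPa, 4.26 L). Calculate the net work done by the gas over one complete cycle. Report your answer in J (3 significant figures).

W_net ≈ -496 J

Leg (i): W = PᵢVᵢ ln(V_f/Vᵢ) = (1342) ln(9.04/4.26) = 1010 J.
Leg (ii): W = 0.
Leg (iii): W = PΔV = (315)(4.26 − 9.04) = -1506 J.
W_net = 1010 − 1506 = -496.1 J.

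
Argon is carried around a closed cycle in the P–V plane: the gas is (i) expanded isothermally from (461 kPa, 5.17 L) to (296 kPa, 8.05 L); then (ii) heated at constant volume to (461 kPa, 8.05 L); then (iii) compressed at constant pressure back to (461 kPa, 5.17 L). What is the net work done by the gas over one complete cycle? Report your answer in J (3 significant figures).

W_net ≈ -272 J

Leg (i): W = PᵢVᵢ ln(V_f/Vᵢ) = (2383) ln(8.05/5.17) = 1055 J.
Leg (ii): W = 0.
Leg (iii): W = PΔV = (461)(5.17 − 8.05) = -1328 J.
W_net = 1055 − 1328 = -272.3 J.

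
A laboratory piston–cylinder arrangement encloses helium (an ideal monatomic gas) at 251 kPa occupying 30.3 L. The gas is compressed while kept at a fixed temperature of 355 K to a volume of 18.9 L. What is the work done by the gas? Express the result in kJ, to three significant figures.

Isothermal: W = nRT ln(V₂/V₁) = P₁V₁ ln(V₂/V₁).
P₁V₁ = (251 kPa)(30.3 L) = 7605 J.
W = 7605 × ln(18.9/30.3) = 7605 × -0.472
W_by_gas = -3590 J.

W ≈ -3.59 kJ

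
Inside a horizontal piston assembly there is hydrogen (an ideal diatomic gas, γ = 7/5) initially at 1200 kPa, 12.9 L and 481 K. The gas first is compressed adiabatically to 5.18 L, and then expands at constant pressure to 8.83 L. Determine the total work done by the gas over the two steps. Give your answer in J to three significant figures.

W_total ≈ -1330 J

Step 1 (adiabatic): W = (P₁V₁ − P₂V₂)/(γ−1) = (15480 − 22298)/0.4 = -17046 J.
After step 1: P = 4305 kPa, V = 5.18 L, T = 692.9 K.
Step 2 (isobaric): W = PΔV = (4305 kPa)(8.83 − 5.18 L) = 15712 J.
W_total = -17046 + 15712 = -1334 J.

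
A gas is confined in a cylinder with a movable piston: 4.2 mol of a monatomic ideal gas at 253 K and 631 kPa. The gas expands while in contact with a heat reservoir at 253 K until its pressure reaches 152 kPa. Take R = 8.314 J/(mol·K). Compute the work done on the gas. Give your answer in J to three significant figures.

W ≈ -12600 J

Isothermal process: W = nRT ln(V₂/V₁) = nRT ln(P₁/P₂).
W = (4.2)(8.314)(253) × ln(631/152)
  = 8834 × ln(4.151) = 8834 × 1.423
W_by_gas = 12575 J; work on gas = −W_by = -12575 J.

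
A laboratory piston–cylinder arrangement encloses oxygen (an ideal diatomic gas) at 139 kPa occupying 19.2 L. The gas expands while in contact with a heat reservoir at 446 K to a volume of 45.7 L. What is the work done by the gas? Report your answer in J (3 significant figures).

Isothermal: W = nRT ln(V₂/V₁) = P₁V₁ ln(V₂/V₁).
P₁V₁ = (139 kPa)(19.2 L) = 2669 J.
W = 2669 × ln(45.7/19.2) = 2669 × 0.8672
W_by_gas = 2314 J.

W ≈ 2310 J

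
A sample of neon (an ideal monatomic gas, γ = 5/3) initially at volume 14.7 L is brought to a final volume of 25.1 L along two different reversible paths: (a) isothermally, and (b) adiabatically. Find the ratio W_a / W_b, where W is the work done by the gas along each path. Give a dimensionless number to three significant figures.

W_a / W_b ≈ 1.19

Path (a) isothermal: W = P₁V₁ ln(V₂/V₁) → W_a/(P₁V₁) = 0.535.
Path (b) adiabatic: W = P₁V₁(1 − (V₁/V₂)^(γ−1))/(γ−1) → W_b/(P₁V₁) = 0.45.
W_a / W_b = 0.535 / 0.45 = 1.189.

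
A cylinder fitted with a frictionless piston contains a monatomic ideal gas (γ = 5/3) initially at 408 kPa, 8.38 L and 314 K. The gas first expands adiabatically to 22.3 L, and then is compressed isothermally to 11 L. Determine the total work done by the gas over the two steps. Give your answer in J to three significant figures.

W_total ≈ 1200 J

Step 1 (adiabatic): W = (P₁V₁ − P₂V₂)/(γ−1) = (3419 − 1780)/0.667 = 2458 J.
After step 1: P = 79.84 kPa, V = 22.3 L, T = 163.5 K.
Step 2 (isothermal): W = P₁V₁ ln(V₂/V₁) = (1780) ln(11/22.3) = -1258 J.
W_total = 2458 − 1258 = 1200 J.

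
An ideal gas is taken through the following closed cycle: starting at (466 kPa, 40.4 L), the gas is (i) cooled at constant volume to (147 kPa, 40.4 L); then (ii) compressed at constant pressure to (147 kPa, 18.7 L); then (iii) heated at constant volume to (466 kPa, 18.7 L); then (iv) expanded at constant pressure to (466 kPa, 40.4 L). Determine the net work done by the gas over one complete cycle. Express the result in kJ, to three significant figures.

Constant-volume legs do no work.
W(ii) = (147)(18.7 − 40.4) = -3190 J; W(iv) = (466)(40.4 − 18.7) = 10112 J.
W_net = -3190 + 10112 = 6922 J (the clockwise enclosed area).

W_net ≈ 6.92 kJ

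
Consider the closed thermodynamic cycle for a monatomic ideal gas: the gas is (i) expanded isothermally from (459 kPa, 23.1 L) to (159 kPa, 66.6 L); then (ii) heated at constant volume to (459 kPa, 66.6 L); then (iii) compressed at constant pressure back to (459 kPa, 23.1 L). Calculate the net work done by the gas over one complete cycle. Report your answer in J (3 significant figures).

Leg (i): W = PᵢVᵢ ln(V_f/Vᵢ) = (10603) ln(66.6/23.1) = 11227 J.
Leg (ii): W = 0.
Leg (iii): W = PΔV = (459)(23.1 − 66.6) = -19966 J.
W_net = 11227 − 19966 = -8739 J.

W_net ≈ -8740 J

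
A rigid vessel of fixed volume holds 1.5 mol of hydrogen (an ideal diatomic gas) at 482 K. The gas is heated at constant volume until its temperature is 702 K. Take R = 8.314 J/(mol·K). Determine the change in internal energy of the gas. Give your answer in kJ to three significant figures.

ΔU ≈ 6.86 kJ

Constant volume ⇒ W = 0, so Q = ΔU = nCᵥΔT with Cᵥ = 5R/2 = 20.79 J/(mol·K).
ΔU = (1.5)(20.79)(702 − 482) = 6859 J.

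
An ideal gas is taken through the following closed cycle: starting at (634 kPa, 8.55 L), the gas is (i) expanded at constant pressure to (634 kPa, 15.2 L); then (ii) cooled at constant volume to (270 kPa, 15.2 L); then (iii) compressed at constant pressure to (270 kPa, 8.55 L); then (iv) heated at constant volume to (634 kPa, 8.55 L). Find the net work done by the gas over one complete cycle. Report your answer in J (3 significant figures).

W_net ≈ 2420 J

Constant-volume legs do no work.
W(i) = (634)(15.2 − 8.55) = 4216 J; W(iii) = (270)(8.55 − 15.2) = -1795 J.
W_net = 4216 − 1795 = 2421 J (the clockwise enclosed area).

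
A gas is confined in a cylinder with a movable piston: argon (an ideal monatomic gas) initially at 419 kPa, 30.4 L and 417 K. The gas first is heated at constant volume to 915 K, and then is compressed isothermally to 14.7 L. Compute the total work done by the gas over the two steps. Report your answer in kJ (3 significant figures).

Step 1 (isochoric): W = 0 (constant volume).
After step 1: P = 919.4 kPa (V unchanged).
Step 2 (isothermal): W = P₁V₁ ln(V₂/V₁) = (27949) ln(14.7/30.4) = -20308 J.
W_total = 0 − 20308 = -20308 J.

W_total ≈ -20.3 kJ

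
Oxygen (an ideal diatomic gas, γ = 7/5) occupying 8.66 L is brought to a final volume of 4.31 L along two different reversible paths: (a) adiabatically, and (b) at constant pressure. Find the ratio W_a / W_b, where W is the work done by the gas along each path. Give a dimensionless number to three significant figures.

W_a / W_b ≈ 1.60

Path (a) adiabatic: W = P₁V₁(1 − (V₁/V₂)^(γ−1))/(γ−1) → W_a/(P₁V₁) = -0.8049.
Path (b) isobaric: W = P₁(V₂ − V₁) → W_b/(P₁V₁) = -0.5023.
W_a / W_b = -0.8049 / -0.5023 = 1.602.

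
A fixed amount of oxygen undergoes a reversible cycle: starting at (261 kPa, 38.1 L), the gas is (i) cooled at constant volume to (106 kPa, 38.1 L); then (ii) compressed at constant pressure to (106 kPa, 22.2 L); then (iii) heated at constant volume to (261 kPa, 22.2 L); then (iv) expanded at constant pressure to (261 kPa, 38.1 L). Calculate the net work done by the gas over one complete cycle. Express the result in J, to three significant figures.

Constant-volume legs do no work.
W(ii) = (106)(22.2 − 38.1) = -1685 J; W(iv) = (261)(38.1 − 22.2) = 4150 J.
W_net = -1685 + 4150 = 2464 J (the clockwise enclosed area).

W_net ≈ 2460 J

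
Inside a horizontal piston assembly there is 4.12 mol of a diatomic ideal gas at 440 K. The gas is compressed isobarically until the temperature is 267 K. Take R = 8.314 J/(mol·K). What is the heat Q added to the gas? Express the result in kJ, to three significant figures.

Q ≈ -20.7 kJ

Isobaric: W = nRΔT = (4.12)(8.314)(-173) = -5926 J.
ΔU = nCᵥΔT with Cᵥ = 5R/2: ΔU = (4.12)(20.79)(-173) = -14815 J.
Q = ΔU + W = -14815 − 5926 = -20741 J.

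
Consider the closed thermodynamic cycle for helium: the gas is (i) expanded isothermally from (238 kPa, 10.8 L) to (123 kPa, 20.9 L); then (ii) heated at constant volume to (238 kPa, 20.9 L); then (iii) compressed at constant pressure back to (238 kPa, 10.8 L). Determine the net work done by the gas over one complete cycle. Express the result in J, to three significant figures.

W_net ≈ -707 J

Leg (i): W = PᵢVᵢ ln(V_f/Vᵢ) = (2570) ln(20.9/10.8) = 1697 J.
Leg (ii): W = 0.
Leg (iii): W = PΔV = (238)(10.8 − 20.9) = -2404 J.
W_net = 1697 − 2404 = -706.8 J.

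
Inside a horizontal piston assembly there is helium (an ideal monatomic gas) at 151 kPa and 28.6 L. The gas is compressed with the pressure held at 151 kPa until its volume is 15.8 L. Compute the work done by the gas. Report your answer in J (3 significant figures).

W ≈ -1930 J

Isobaric: W = P ΔV.
W = (151 kPa)(15.8 − 28.6 L) = (151)(-12.8) = -1933 J.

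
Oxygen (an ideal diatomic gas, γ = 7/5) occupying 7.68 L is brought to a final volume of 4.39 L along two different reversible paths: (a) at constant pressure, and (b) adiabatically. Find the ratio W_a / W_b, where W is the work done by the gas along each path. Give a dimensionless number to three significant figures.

W_a / W_b ≈ 0.683

Path (a) isobaric: W = P₁(V₂ − V₁) → W_a/(P₁V₁) = -0.4284.
Path (b) adiabatic: W = P₁V₁(1 − (V₁/V₂)^(γ−1))/(γ−1) → W_b/(P₁V₁) = -0.6268.
W_a / W_b = -0.4284 / -0.6268 = 0.6835.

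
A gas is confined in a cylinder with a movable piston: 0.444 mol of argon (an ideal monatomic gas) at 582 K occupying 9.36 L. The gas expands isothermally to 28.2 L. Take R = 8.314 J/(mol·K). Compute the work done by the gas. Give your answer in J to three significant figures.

Isothermal: W = nRT ln(V₂/V₁).
W = (0.444)(8.314)(582) × ln(28.2/9.36)
  = 2148 × 1.103
W_by_gas = 2369 J.

W ≈ 2370 J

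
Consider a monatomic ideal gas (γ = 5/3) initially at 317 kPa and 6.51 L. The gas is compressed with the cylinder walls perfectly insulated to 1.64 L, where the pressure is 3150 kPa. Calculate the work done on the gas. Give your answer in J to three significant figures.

W ≈ 4650 J

Adiabatic: W = (P₁V₁ − P₂V₂)/(γ − 1) with γ = 5/3.
P₁V₁ = 2064 J, P₂V₂ = 5166 J.
W = (2064 − 5166) / 0.6667 = -4653 J.
Work on gas = −W_by = 4653 J.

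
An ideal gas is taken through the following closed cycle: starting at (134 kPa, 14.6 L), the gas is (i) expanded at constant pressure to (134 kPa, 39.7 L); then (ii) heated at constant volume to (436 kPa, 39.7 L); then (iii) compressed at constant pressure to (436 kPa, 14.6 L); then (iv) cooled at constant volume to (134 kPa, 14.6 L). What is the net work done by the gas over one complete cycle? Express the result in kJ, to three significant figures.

W_net ≈ -7.58 kJ

Constant-volume legs do no work.
W(i) = (134)(39.7 − 14.6) = 3363 J; W(iii) = (436)(14.6 − 39.7) = -10944 J.
W_net = 3363 − 10944 = -7580 J (the counter-clockwise enclosed area).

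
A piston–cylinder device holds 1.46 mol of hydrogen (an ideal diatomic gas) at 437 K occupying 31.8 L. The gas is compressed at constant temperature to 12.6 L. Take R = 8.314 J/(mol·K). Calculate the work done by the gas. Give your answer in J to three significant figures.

W ≈ -4910 J

Isothermal: W = nRT ln(V₂/V₁).
W = (1.46)(8.314)(437) × ln(12.6/31.8)
  = 5304 × -0.9258
W_by_gas = -4911 J.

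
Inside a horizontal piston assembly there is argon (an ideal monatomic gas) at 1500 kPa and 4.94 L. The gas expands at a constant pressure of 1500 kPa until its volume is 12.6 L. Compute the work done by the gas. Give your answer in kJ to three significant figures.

Isobaric: W = P ΔV.
W = (1500 kPa)(12.6 − 4.94 L) = (1500)(7.66) = 11490 J.

W ≈ 11.5 kJ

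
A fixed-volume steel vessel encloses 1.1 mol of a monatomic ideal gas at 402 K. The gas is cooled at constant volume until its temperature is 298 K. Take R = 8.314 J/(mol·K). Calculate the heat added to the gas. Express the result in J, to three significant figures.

Q ≈ -1430 J

Constant volume ⇒ W = 0, so Q = ΔU = nCᵥΔT with Cᵥ = 3R/2 = 12.47 J/(mol·K).
ΔU = (1.1)(12.47)(298 − 402) = -1427 J.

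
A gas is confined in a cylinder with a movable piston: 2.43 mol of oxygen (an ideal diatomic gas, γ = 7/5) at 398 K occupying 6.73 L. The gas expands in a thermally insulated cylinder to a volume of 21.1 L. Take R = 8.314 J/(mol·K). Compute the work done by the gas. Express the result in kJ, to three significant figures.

W ≈ 7.37 kJ

Adiabatic: TV^(γ−1) = const with γ = 7/5.
T₂ = T₁ (V₁/V₂)^(γ−1) = 398 × (6.73/21.1)^0.4 = 398 × 0.6331 = 252 K.
W_by = nCᵥ(T₁ − T₂) = (2.43)(20.79)(398 − 252) = 7375 J.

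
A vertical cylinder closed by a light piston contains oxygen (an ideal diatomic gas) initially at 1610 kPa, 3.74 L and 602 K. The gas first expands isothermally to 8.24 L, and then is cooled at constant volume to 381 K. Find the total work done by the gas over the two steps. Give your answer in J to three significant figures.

Step 1 (isothermal): W = P₁V₁ ln(V₂/V₁) = (6021) ln(8.24/3.74) = 4756 J.
Step 2 (isochoric): W = 0 (constant volume).
W_total = 4756 + 0 = 4756 J.

W_total ≈ 4760 J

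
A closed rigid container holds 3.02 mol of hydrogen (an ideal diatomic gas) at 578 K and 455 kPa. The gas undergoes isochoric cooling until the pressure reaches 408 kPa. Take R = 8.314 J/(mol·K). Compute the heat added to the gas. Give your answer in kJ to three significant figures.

Constant volume ⇒ W = 0, so Q = ΔU = nCᵥΔT with Cᵥ = 5R/2 = 20.79 J/(mol·K).
At constant V, T₂/T₁ = P₂/P₁ ⇒ ΔT = T₁(P₂/P₁ − 1) = 578·(408/455 − 1) = -59.71 K.
ΔU = (3.02)(20.79)(-59.71) = -3748 J.

Q ≈ -3.75 kJ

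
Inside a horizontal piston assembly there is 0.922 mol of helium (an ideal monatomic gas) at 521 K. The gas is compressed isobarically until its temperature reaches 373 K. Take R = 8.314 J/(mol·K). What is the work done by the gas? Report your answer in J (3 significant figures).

W ≈ -1130 J

Isobaric: W = P ΔV = nR ΔT.
W = (0.922)(8.314)(373 − 521) = -1134 J.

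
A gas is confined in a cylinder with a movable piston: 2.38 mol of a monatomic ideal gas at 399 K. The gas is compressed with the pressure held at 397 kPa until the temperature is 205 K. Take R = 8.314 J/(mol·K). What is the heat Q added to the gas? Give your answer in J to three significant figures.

Isobaric: W = nRΔT = (2.38)(8.314)(-194) = -3839 J.
ΔU = nCᵥΔT with Cᵥ = 3R/2: ΔU = (2.38)(12.47)(-194) = -5758 J.
Q = ΔU + W = -5758 − 3839 = -9597 J.

Q ≈ -9600 J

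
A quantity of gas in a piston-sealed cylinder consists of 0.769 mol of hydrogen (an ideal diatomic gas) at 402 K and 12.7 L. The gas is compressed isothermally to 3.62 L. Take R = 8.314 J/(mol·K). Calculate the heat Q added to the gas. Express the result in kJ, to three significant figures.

Isothermal ⇒ ΔU = 0, so Q = W = nRT ln(V₂/V₁).
Q = (0.769)(8.314)(402) ln(3.62/12.7) = 2570 × -1.255 = -3226 J.

Q ≈ -3.23 kJ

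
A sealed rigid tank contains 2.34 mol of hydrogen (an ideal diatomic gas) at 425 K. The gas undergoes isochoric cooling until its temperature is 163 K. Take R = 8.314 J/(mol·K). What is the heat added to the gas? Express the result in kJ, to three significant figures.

Constant volume ⇒ W = 0, so Q = ΔU = nCᵥΔT with Cᵥ = 5R/2 = 20.79 J/(mol·K).
ΔU = (2.34)(20.79)(163 − 425) = -12743 J.

Q ≈ -12.7 kJ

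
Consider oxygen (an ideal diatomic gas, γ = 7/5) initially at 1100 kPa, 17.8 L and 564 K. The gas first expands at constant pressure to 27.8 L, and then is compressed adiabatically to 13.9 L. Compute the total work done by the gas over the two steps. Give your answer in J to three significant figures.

W_total ≈ -13400 J

Step 1 (isobaric): W = PΔV = (1100 kPa)(27.8 − 17.8 L) = 11000 J.
After step 1: P = 1100 kPa, V = 27.8 L, T = 880.9 K.
Step 2 (adiabatic): W = (P₁V₁ − P₂V₂)/(γ−1) = (30580 − 40351)/0.4 = -24426 J.
W_total = 11000 − 24426 = -13426 J.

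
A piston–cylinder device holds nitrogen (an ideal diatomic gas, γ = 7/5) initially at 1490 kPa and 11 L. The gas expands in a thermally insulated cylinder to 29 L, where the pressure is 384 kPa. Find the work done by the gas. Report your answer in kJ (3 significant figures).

Adiabatic: W = (P₁V₁ − P₂V₂)/(γ − 1) with γ = 7/5.
P₁V₁ = 16390 J, P₂V₂ = 11136 J.
W = (16390 − 11136) / 0.4 = 13135 J.

W ≈ 13.1 kJ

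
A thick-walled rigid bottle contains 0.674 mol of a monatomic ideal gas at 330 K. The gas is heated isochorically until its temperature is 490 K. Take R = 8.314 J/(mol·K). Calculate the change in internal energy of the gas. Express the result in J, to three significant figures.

Constant volume ⇒ W = 0, so Q = ΔU = nCᵥΔT with Cᵥ = 3R/2 = 12.47 J/(mol·K).
ΔU = (0.674)(12.47)(490 − 330) = 1345 J.

ΔU ≈ 1340 J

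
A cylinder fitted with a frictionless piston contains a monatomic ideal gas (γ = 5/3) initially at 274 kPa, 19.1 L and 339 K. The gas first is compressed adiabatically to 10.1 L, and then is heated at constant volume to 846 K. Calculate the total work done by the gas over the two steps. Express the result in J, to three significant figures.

Step 1 (adiabatic): W = (P₁V₁ − P₂V₂)/(γ−1) = (5233 − 8003)/0.667 = -4155 J.
Step 2 (isochoric): W = 0 (constant volume).
W_total = -4155 + 0 = -4155 J.

W_total ≈ -4150 J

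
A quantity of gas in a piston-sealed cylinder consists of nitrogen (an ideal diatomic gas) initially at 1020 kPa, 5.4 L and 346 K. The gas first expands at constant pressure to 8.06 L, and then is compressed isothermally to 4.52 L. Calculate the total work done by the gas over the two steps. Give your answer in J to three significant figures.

Step 1 (isobaric): W = PΔV = (1020 kPa)(8.06 − 5.4 L) = 2713 J.
After step 1: P = 1020 kPa, V = 8.06 L, T = 516.4 K.
Step 2 (isothermal): W = P₁V₁ ln(V₂/V₁) = (8221) ln(4.52/8.06) = -4755 J.
W_total = 2713 − 4755 = -2042 J.

W_total ≈ -2040 J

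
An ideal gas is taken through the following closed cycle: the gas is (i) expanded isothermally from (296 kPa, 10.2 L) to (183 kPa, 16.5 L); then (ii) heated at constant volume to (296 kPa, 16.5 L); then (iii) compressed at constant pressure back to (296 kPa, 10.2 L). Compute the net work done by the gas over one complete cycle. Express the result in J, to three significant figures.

Leg (i): W = PᵢVᵢ ln(V_f/Vᵢ) = (3019) ln(16.5/10.2) = 1452 J.
Leg (ii): W = 0.
Leg (iii): W = PΔV = (296)(10.2 − 16.5) = -1865 J.
W_net = 1452 − 1865 = -412.6 J.

W_net ≈ -413 J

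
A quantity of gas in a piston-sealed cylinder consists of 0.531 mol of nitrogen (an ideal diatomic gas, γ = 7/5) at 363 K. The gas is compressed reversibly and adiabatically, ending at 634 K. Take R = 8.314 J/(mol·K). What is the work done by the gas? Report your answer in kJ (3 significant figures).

Adiabatic ⇒ Q = 0, so W_by = −ΔU = nCᵥ(T₁ − T₂).
Cᵥ = 5R/2 = 20.79 J/(mol·K).
W = (0.531)(20.79)(363 − 634) = -2991 J.

W ≈ -2.99 kJ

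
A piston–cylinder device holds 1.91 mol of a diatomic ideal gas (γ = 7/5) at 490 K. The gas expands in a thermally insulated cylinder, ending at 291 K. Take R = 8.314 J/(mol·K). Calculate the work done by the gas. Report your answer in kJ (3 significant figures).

W ≈ 7.90 kJ

Adiabatic ⇒ Q = 0, so W_by = −ΔU = nCᵥ(T₁ − T₂).
Cᵥ = 5R/2 = 20.79 J/(mol·K).
W = (1.91)(20.79)(490 − 291) = 7900 J.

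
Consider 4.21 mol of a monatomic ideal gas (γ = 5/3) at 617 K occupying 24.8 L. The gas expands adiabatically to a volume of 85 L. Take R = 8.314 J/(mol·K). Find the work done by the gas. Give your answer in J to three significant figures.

W ≈ 18100 J

Adiabatic: TV^(γ−1) = const with γ = 5/3.
T₂ = T₁ (V₁/V₂)^(γ−1) = 617 × (24.8/85)^0.667 = 617 × 0.4399 = 271.4 K.
W_by = nCᵥ(T₁ − T₂) = (4.21)(12.47)(617 − 271.4) = 18144 J.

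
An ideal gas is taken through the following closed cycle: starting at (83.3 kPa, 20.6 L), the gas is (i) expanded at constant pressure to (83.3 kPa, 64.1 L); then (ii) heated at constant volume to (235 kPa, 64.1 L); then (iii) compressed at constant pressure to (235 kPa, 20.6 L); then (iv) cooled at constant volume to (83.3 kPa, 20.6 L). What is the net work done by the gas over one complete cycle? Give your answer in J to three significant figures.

W_net ≈ -6600 J

Constant-volume legs do no work.
W(i) = (83.3)(64.1 − 20.6) = 3624 J; W(iii) = (235)(20.6 − 64.1) = -10222 J.
W_net = 3624 − 10222 = -6599 J (the counter-clockwise enclosed area).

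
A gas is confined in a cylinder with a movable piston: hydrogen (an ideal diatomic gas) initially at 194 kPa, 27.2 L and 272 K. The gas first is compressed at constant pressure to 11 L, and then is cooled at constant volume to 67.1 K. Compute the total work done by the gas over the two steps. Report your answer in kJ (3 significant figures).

Step 1 (isobaric): W = PΔV = (194 kPa)(11 − 27.2 L) = -3143 J.
Step 2 (isochoric): W = 0 (constant volume).
W_total = -3143 + 0 = -3143 J.

W_total ≈ -3.14 kJ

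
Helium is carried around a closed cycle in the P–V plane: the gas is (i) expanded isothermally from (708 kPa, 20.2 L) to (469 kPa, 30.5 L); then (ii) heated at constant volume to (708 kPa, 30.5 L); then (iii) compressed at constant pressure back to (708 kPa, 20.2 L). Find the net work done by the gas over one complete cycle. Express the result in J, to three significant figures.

Leg (i): W = PᵢVᵢ ln(V_f/Vᵢ) = (14302) ln(30.5/20.2) = 5893 J.
Leg (ii): W = 0.
Leg (iii): W = PΔV = (708)(20.2 − 30.5) = -7292 J.
W_net = 5893 − 7292 = -1400 J.

W_net ≈ -1400 J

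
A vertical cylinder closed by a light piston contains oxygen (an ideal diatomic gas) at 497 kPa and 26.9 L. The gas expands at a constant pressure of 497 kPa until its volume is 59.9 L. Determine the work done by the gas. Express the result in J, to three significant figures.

Isobaric: W = P ΔV.
W = (497 kPa)(59.9 − 26.9 L) = (497)(33) = 16401 J.

W ≈ 16400 J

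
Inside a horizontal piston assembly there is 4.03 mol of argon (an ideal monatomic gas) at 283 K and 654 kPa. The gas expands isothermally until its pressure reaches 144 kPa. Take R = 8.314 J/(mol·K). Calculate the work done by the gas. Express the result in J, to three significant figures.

Isothermal process: W = nRT ln(V₂/V₁) = nRT ln(P₁/P₂).
W = (4.03)(8.314)(283) × ln(654/144)
  = 9482 × ln(4.542) = 9482 × 1.513
W_by_gas = 14349 J.

W ≈ 14300 J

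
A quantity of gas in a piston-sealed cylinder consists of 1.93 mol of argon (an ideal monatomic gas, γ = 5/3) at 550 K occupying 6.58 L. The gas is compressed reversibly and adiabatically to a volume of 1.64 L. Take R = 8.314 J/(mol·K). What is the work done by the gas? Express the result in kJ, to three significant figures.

W ≈ -20.2 kJ

Adiabatic: TV^(γ−1) = const with γ = 5/3.
T₂ = T₁ (V₁/V₂)^(γ−1) = 550 × (6.58/1.64)^0.667 = 550 × 2.525 = 1389 K.
W_by = nCᵥ(T₁ − T₂) = (1.93)(12.47)(550 − 1389) = -20187 J.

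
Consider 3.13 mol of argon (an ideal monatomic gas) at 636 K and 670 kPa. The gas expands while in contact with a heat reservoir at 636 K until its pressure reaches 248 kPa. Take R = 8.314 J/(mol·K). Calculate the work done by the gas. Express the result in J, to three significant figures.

W ≈ 16400 J

Isothermal process: W = nRT ln(V₂/V₁) = nRT ln(P₁/P₂).
W = (3.13)(8.314)(636) × ln(670/248)
  = 16551 × ln(2.702) = 16551 × 0.9938
W_by_gas = 16449 J.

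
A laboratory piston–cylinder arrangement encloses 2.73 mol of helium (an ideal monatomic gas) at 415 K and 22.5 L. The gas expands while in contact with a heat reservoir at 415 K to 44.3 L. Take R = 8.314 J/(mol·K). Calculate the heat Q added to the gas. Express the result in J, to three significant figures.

Q ≈ 6380 J

Isothermal ⇒ ΔU = 0, so Q = W = nRT ln(V₂/V₁).
Q = (2.73)(8.314)(415) ln(44.3/22.5) = 9419 × 0.6775 = 6381 J.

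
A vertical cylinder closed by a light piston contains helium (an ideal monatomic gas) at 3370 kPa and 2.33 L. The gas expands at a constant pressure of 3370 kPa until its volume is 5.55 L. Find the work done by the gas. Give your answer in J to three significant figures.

Isobaric: W = P ΔV.
W = (3370 kPa)(5.55 − 2.33 L) = (3370)(3.22) = 10851 J.

W ≈ 10900 J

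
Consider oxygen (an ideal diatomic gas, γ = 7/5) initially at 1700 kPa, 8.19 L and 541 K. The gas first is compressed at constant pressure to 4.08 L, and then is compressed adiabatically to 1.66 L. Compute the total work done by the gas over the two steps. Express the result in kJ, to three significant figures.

Step 1 (isobaric): W = PΔV = (1700 kPa)(4.08 − 8.19 L) = -6987 J.
After step 1: P = 1700 kPa, V = 4.08 L, T = 269.5 K.
Step 2 (adiabatic): W = (P₁V₁ − P₂V₂)/(γ−1) = (6936 − 9939)/0.4 = -7507 J.
W_total = -6987 − 7507 = -14494 J.

W_total ≈ -14.5 kJ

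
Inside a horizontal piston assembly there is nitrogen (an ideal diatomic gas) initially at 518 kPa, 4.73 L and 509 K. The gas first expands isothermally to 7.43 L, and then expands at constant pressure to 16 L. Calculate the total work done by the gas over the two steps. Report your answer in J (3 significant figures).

Step 1 (isothermal): W = P₁V₁ ln(V₂/V₁) = (2450) ln(7.43/4.73) = 1106 J.
After step 1: P = 329.8 kPa, V = 7.43 L, T = 509 K.
Step 2 (isobaric): W = PΔV = (329.8 kPa)(16 − 7.43 L) = 2826 J.
W_total = 1106 + 2826 = 3933 J.

W_total ≈ 3930 J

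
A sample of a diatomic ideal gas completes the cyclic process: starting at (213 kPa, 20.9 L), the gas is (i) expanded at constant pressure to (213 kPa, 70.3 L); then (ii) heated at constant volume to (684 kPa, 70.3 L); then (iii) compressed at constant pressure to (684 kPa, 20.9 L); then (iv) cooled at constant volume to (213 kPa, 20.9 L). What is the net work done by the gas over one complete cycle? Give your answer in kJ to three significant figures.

W_net ≈ -23.3 kJ

Constant-volume legs do no work.
W(i) = (213)(70.3 − 20.9) = 10522 J; W(iii) = (684)(20.9 − 70.3) = -33790 J.
W_net = 10522 − 33790 = -23267 J (the counter-clockwise enclosed area).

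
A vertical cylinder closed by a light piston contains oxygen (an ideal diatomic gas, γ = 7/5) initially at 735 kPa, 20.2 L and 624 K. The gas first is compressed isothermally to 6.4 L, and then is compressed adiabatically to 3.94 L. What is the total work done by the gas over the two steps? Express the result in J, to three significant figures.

W_total ≈ -25000 J

Step 1 (isothermal): W = P₁V₁ ln(V₂/V₁) = (14847) ln(6.4/20.2) = -17065 J.
After step 1: P = 2320 kPa, V = 6.4 L, T = 624 K.
Step 2 (adiabatic): W = (P₁V₁ − P₂V₂)/(γ−1) = (14847 − 18027)/0.4 = -7949 J.
W_total = -17065 − 7949 = -25014 J.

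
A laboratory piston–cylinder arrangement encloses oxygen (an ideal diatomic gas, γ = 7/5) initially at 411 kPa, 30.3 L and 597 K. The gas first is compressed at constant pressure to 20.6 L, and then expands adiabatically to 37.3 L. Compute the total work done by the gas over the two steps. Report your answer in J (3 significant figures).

Step 1 (isobaric): W = PΔV = (411 kPa)(20.6 − 30.3 L) = -3987 J.
After step 1: P = 411 kPa, V = 20.6 L, T = 405.9 K.
Step 2 (adiabatic): W = (P₁V₁ − P₂V₂)/(γ−1) = (8467 − 6677)/0.4 = 4474 J.
W_total = -3987 + 4474 = 487.6 J.

W_total ≈ 488 J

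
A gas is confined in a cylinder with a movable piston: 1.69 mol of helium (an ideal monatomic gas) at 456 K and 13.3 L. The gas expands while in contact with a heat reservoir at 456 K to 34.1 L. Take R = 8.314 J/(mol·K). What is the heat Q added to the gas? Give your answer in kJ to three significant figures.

Isothermal ⇒ ΔU = 0, so Q = W = nRT ln(V₂/V₁).
Q = (1.69)(8.314)(456) ln(34.1/13.3) = 6407 × 0.9415 = 6032 J.

Q ≈ 6.03 kJ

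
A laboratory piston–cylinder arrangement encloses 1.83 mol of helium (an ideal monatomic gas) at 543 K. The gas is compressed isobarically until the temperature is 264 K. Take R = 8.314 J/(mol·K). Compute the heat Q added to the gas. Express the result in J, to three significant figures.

Isobaric: W = nRΔT = (1.83)(8.314)(-279) = -4245 J.
ΔU = nCᵥΔT with Cᵥ = 3R/2: ΔU = (1.83)(12.47)(-279) = -6367 J.
Q = ΔU + W = -6367 − 4245 = -10612 J.

Q ≈ -10600 J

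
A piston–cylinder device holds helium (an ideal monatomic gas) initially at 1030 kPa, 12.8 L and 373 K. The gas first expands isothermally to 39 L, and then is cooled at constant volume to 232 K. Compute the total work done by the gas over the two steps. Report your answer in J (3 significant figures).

Step 1 (isothermal): W = P₁V₁ ln(V₂/V₁) = (13184) ln(39/12.8) = 14689 J.
Step 2 (isochoric): W = 0 (constant volume).
W_total = 14689 + 0 = 14689 J.

W_total ≈ 14700 J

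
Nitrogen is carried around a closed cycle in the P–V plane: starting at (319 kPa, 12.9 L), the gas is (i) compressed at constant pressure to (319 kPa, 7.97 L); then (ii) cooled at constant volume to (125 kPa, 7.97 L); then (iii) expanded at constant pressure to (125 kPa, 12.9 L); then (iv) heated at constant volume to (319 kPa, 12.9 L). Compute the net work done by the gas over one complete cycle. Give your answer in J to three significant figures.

Constant-volume legs do no work.
W(i) = (319)(7.97 − 12.9) = -1573 J; W(iii) = (125)(12.9 − 7.97) = 616.3 J.
W_net = -1573 + 616.3 = -956.4 J (the counter-clockwise enclosed area).

W_net ≈ -956 J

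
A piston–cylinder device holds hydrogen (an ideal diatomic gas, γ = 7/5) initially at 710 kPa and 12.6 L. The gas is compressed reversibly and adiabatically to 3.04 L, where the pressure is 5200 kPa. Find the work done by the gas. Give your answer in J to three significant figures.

Adiabatic: W = (P₁V₁ − P₂V₂)/(γ − 1) with γ = 7/5.
P₁V₁ = 8946 J, P₂V₂ = 15808 J.
W = (8946 − 15808) / 0.4 = -17155 J.

W ≈ -17200 J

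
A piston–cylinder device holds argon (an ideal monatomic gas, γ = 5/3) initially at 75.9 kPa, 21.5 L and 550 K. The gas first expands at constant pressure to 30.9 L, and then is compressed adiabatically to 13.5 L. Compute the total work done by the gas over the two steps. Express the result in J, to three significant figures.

Step 1 (isobaric): W = PΔV = (75.9 kPa)(30.9 − 21.5 L) = 713.5 J.
After step 1: P = 75.9 kPa, V = 30.9 L, T = 790.5 K.
Step 2 (adiabatic): W = (P₁V₁ − P₂V₂)/(γ−1) = (2345 − 4073)/0.667 = -2592 J.
W_total = 713.5 − 2592 = -1879 J.

W_total ≈ -1880 J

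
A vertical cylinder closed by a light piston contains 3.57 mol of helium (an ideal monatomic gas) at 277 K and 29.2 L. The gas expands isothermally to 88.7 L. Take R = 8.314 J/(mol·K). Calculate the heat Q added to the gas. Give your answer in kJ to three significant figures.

Isothermal ⇒ ΔU = 0, so Q = W = nRT ln(V₂/V₁).
Q = (3.57)(8.314)(277) ln(88.7/29.2) = 8222 × 1.111 = 9135 J.

Q ≈ 9.13 kJ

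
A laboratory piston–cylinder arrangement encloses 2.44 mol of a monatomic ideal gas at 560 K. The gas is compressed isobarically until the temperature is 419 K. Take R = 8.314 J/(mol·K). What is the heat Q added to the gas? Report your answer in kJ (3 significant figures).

Isobaric: W = nRΔT = (2.44)(8.314)(-141) = -2860 J.
ΔU = nCᵥΔT with Cᵥ = 3R/2: ΔU = (2.44)(12.47)(-141) = -4291 J.
Q = ΔU + W = -4291 − 2860 = -7151 J.

Q ≈ -7.15 kJ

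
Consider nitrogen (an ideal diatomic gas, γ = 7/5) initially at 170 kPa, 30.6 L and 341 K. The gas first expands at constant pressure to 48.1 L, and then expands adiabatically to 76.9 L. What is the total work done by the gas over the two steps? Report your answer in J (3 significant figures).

W_total ≈ 6470 J

Step 1 (isobaric): W = PΔV = (170 kPa)(48.1 − 30.6 L) = 2975 J.
After step 1: P = 170 kPa, V = 48.1 L, T = 536 K.
Step 2 (adiabatic): W = (P₁V₁ − P₂V₂)/(γ−1) = (8177 − 6778)/0.4 = 3498 J.
W_total = 2975 + 3498 = 6473 J.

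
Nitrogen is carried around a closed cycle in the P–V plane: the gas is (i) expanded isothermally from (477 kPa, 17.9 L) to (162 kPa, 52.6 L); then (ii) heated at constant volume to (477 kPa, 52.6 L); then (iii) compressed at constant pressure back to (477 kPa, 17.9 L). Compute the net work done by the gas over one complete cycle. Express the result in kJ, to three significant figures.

Leg (i): W = PᵢVᵢ ln(V_f/Vᵢ) = (8538) ln(52.6/17.9) = 9204 J.
Leg (ii): W = 0.
Leg (iii): W = PΔV = (477)(17.9 − 52.6) = -16552 J.
W_net = 9204 − 16552 = -7348 J.

W_net ≈ -7.35 kJ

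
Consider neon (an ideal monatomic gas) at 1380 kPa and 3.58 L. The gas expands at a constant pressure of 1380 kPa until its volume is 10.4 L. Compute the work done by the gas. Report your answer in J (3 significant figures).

W ≈ 9410 J

Isobaric: W = P ΔV.
W = (1380 kPa)(10.4 − 3.58 L) = (1380)(6.82) = 9412 J.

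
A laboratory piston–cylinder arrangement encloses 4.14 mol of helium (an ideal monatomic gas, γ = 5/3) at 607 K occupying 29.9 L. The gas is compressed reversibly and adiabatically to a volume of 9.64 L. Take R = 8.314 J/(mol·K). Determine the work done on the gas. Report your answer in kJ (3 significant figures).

W ≈ 35.3 kJ

Adiabatic: TV^(γ−1) = const with γ = 5/3.
T₂ = T₁ (V₁/V₂)^(γ−1) = 607 × (29.9/9.64)^0.667 = 607 × 2.127 = 1291 K.
W_by = nCᵥ(T₁ − T₂) = (4.14)(12.47)(607 − 1291) = -35314 J.
Work on gas = −W_by = 35314 J.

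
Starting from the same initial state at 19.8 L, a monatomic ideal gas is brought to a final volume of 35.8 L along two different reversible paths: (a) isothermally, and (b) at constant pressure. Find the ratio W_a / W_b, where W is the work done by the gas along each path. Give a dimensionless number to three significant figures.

W_a / W_b ≈ 0.733

Path (a) isothermal: W = P₁V₁ ln(V₂/V₁) → W_a/(P₁V₁) = 0.5923.
Path (b) isobaric: W = P₁(V₂ − V₁) → W_b/(P₁V₁) = 0.8081.
W_a / W_b = 0.5923 / 0.8081 = 0.7329.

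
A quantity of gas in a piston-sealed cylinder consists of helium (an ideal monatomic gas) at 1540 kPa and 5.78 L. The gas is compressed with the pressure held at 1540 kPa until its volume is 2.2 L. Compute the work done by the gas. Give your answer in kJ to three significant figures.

Isobaric: W = P ΔV.
W = (1540 kPa)(2.2 − 5.78 L) = (1540)(-3.58) = -5513 J.

W ≈ -5.51 kJ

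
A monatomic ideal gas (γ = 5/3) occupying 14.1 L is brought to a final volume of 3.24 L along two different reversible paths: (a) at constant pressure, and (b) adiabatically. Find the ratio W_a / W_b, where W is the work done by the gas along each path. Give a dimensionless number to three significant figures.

W_a / W_b ≈ 0.308

Path (a) isobaric: W = P₁(V₂ − V₁) → W_a/(P₁V₁) = -0.7702.
Path (b) adiabatic: W = P₁V₁(1 − (V₁/V₂)^(γ−1))/(γ−1) → W_b/(P₁V₁) = -2.498.
W_a / W_b = -0.7702 / -2.498 = 0.3083.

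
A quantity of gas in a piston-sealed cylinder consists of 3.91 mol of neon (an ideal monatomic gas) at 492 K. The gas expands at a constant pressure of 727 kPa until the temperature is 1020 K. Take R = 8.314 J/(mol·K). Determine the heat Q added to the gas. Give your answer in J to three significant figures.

Q ≈ 42900 J

Isobaric: W = nRΔT = (3.91)(8.314)(528) = 17164 J.
ΔU = nCᵥΔT with Cᵥ = 3R/2: ΔU = (3.91)(12.47)(528) = 25746 J.
Q = ΔU + W = 25746 + 17164 = 42910 J.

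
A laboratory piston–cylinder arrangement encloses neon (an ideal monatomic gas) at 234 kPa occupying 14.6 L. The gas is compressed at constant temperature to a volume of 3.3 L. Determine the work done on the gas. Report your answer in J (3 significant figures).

Isothermal: W = nRT ln(V₂/V₁) = P₁V₁ ln(V₂/V₁).
P₁V₁ = (234 kPa)(14.6 L) = 3416 J.
W = 3416 × ln(3.3/14.6) = 3416 × -1.487
W_by_gas = -5081 J; work on gas = −W_by = 5081 J.

W ≈ 5080 J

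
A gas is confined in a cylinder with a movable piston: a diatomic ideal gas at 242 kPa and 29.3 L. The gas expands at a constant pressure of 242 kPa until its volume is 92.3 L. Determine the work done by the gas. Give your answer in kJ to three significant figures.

Isobaric: W = P ΔV.
W = (242 kPa)(92.3 − 29.3 L) = (242)(63) = 15246 J.

W ≈ 15.2 kJ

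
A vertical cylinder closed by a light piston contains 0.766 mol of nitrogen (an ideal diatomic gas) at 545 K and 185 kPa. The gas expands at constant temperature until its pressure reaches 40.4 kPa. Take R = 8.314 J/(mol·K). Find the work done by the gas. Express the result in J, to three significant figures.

W ≈ 5280 J

Isothermal process: W = nRT ln(V₂/V₁) = nRT ln(P₁/P₂).
W = (0.766)(8.314)(545) × ln(185/40.4)
  = 3471 × ln(4.579) = 3471 × 1.522
W_by_gas = 5281 J.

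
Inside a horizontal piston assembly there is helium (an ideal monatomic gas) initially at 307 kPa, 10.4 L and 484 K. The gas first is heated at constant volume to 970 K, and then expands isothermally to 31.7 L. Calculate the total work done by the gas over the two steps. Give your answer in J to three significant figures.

Step 1 (isochoric): W = 0 (constant volume).
After step 1: P = 615.3 kPa (V unchanged).
Step 2 (isothermal): W = P₁V₁ ln(V₂/V₁) = (6399) ln(31.7/10.4) = 7132 J.
W_total = 0 + 7132 = 7132 J.

W_total ≈ 7130 J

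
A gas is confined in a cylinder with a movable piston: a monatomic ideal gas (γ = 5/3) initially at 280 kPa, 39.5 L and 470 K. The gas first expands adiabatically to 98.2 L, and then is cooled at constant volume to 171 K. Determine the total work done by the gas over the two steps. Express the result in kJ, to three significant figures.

W_total ≈ 7.55 kJ

Step 1 (adiabatic): W = (P₁V₁ − P₂V₂)/(γ−1) = (11060 − 6027)/0.667 = 7550 J.
Step 2 (isochoric): W = 0 (constant volume).
W_total = 7550 + 0 = 7550 J.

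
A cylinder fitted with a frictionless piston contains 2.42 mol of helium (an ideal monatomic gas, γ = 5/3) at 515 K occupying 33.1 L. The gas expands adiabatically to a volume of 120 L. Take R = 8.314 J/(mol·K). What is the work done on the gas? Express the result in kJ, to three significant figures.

Adiabatic: TV^(γ−1) = const with γ = 5/3.
T₂ = T₁ (V₁/V₂)^(γ−1) = 515 × (33.1/120)^0.667 = 515 × 0.4237 = 218.2 K.
W_by = nCᵥ(T₁ − T₂) = (2.42)(12.47)(515 − 218.2) = 8957 J.
Work on gas = −W_by = -8957 J.

W ≈ -8.96 kJ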